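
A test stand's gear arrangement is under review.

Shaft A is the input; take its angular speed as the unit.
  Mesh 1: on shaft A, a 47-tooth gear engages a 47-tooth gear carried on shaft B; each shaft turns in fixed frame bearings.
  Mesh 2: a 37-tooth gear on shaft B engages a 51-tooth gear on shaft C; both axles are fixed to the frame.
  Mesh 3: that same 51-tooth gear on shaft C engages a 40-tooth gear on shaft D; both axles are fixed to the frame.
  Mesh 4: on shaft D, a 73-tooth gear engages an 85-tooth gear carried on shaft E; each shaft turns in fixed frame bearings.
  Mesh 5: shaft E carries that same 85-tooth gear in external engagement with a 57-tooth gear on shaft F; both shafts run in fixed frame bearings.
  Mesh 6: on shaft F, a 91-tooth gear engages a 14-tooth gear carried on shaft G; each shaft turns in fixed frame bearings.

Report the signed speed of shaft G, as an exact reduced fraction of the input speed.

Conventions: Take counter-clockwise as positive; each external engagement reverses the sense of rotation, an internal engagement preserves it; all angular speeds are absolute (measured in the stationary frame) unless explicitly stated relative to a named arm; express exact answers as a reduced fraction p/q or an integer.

35113/4560

6-mesh fixed-axis compound train (all bearings frame-fixed)
mesh 1 [47T→47T]: |ω|/ω_in = 1×47/47 = 1, sense flips to −
mesh 2 [37T→51T]: |ω|/ω_in = 1×37/51 = 37/51, sense flips to +
mesh 3 [51T→40T]: |ω|/ω_in = (37/51)×51/40 = 37/40, sense flips to −
mesh 4 [73T→85T]: |ω|/ω_in = (37/40)×73/85 = 2701/3400, sense flips to +
mesh 5 [85T→57T]: |ω|/ω_in = (2701/3400)×85/57 = 2701/2280, sense flips to −
mesh 6 [91T→14T]: |ω|/ω_in = (2701/2280)×91/14 = 35113/4560, sense flips to +
signed output speed (× input speed) = 35113/4560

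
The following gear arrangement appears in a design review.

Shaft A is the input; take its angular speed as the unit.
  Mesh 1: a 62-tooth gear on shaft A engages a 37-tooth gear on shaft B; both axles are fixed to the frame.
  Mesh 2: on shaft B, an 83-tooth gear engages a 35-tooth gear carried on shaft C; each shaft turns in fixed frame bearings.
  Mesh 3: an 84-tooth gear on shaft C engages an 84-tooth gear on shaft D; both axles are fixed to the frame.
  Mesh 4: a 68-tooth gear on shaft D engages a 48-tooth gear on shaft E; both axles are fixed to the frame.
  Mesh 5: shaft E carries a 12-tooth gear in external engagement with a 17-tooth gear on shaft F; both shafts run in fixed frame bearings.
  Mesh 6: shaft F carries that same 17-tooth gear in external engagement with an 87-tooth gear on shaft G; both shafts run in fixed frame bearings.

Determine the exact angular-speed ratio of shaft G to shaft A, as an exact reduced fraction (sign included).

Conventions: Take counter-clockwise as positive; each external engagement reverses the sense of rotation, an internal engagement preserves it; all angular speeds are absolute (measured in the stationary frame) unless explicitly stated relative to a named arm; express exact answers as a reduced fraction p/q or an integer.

87482/112665

class = fixed-axis compound train [6 meshes; 6 ratios multiply, 6 sense flips]
mesh 1 [62T→37T]: running ratio 62/37, sense −
mesh 2 [83T→35T]: running ratio 5146/1295, sense +
mesh 3 [84T→84T]: running ratio 5146/1295, sense −
mesh 4 [68T→48T]: running ratio 43741/7770, sense +
mesh 5 [12T→17T]: running ratio 5146/1295, sense −
mesh 6 [17T→87T]: running ratio 87482/112665, sense +
ω_out/ω_in = 87482/112665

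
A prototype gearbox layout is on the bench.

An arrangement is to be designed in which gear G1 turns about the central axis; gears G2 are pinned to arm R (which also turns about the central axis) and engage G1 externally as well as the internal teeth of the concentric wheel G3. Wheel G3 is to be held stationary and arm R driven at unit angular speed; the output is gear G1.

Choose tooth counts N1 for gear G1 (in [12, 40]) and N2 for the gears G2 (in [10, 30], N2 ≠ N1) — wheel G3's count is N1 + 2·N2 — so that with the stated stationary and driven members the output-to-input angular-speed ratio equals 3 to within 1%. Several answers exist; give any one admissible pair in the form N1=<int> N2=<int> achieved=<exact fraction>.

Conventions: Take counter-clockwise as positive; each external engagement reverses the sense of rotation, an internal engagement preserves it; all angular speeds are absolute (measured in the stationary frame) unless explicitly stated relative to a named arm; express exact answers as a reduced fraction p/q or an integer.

topology: planetary set — design target 3, arm = carrier (Willis)
Willis with ω_ring = 0: ω_sun/ω_arm = (N1+N3)/N1; set equal to 3  ⇒  N3/N1 = 3 − 1 = 2
N3 = N1 + 2·N2  ⇒  N2/N1 = (N3/N1 − 1)/2 = (2 − 1)/2 = 1/2
smallest multiple with N1 ≥ 12 and N2 ≥ 10: k = 10  ⇒  N1 = 10·2 = 20, N2 = 10·1 = 10 (N1 ≤ 40, N2 ≤ 30, N2 ≠ N1 ✓), N3 = 20 + 2·10 = 40
check: (N1+N3)/N1 with N1 = 20, N3 = 40 gives 3; |achieved − target| = 0 ≤ 3/100 ✓

N1=20 N2=10 achieved=3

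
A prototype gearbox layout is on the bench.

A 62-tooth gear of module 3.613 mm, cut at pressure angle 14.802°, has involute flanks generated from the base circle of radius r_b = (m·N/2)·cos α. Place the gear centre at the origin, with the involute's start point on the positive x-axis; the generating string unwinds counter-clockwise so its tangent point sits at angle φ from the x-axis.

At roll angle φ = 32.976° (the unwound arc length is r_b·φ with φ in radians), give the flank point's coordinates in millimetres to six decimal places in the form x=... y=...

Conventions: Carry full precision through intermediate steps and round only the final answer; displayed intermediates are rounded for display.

x=124.762704 y=6.656148

single-mesh involute tooth geometry (62T wheel at module 3.613)
pitch radius r_p = m·N/2 = 3.613·62/2 = 112.003000
base radius r_b = r_p·cos α = 112.003000·cos 14.802° = 108.286121
roll angle φ = 32.976° = 0.57553977 rad
x = r_b·(cos φ + φ·sin φ) = 124.762704
y = r_b·(sin φ − φ·cos φ) = 6.656148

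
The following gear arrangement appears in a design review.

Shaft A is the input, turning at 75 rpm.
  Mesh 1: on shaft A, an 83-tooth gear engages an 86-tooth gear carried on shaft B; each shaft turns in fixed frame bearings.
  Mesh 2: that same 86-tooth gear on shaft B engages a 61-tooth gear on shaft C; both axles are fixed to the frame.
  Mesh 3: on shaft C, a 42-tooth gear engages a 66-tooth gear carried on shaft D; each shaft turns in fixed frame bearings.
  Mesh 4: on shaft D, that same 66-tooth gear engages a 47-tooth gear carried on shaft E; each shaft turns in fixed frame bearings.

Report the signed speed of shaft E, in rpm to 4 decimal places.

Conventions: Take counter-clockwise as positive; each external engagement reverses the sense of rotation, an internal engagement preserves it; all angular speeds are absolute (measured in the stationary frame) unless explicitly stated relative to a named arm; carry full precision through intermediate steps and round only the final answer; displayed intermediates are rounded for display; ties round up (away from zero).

+91.1929 rpm

topology: fixed-axis compound train — 4 meshes, A→E
mesh 1 [83T→86T]: ω = 75.0000×83/86 = 72.3837 rpm, sense flips to −
mesh 2 [86T→61T]: ω = 72.3837×86/61 = 102.0492 rpm, sense flips to +
mesh 3 [42T→66T]: ω = 102.0492×42/66 = 64.9404 rpm, sense flips to −
mesh 4 [66T→47T]: ω = 64.9404×66/47 = 91.1929 rpm, sense flips to +
signed output speed = +91.1929 rpm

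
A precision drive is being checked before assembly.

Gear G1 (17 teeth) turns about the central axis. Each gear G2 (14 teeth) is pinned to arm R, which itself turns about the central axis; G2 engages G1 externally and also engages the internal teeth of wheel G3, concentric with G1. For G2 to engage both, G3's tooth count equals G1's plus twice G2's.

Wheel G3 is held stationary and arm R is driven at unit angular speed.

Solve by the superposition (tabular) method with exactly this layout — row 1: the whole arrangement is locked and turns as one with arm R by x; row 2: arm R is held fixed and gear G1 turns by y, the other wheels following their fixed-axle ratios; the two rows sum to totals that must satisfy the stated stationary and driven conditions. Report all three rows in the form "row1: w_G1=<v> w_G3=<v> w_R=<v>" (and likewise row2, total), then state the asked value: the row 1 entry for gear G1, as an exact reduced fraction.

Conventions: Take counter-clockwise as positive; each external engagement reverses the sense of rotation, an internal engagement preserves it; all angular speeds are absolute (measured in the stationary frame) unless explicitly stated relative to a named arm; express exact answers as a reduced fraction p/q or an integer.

topology: planetary set — G1 17T / G2 14T / G3 45T, arm = carrier (Willis)
row 1 — lock + rotate with arm: ω_sun = ω_ring = ω_arm = x
row 2: sun turns y, ring = −(17/45)·y, arm 0
boundary: total ω_ring = x − (17/45)·y = 0 and total ω_arm = x = 1  ⇒  y = 45/17, x = 1
row 2 ring = −(17/45)·45/17 = -1
totals (row 1 + row 2): sun 1 + 45/17 = 62/17, ring 1 + (-1) = 0, arm 1 + 0 = 1
asked cell (row1, sun) = 1

row1: w_G1=1 w_G3=1 w_R=1
row2: w_G1=45/17 w_G3=-1 w_R=0
total: w_G1=62/17 w_G3=0 w_R=1
asked value: 1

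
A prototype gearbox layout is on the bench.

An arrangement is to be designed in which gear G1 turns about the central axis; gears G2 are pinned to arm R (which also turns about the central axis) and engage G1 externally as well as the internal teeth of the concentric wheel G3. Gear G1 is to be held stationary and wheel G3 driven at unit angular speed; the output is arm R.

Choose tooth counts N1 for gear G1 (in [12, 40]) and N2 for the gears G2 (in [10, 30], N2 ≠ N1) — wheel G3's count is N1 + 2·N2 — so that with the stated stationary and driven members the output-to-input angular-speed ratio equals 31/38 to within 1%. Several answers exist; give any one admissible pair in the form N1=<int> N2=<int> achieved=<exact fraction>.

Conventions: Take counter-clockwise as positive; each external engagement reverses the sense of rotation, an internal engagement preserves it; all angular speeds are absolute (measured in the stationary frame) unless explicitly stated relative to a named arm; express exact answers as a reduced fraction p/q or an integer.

N1=14 N2=24 achieved=31/38

class = planetary set [ratio 31/38 wanted; Willis about the carrier]
Willis with ω_sun = 0: ω_arm/ω_ring = N3/(N1+N3); set equal to 31/38  ⇒  N3/N1 = (31/38)/(1 − 31/38) = 31/7
N3 = N1 + 2·N2  ⇒  N2/N1 = (N3/N1 − 1)/2 = (31/7 − 1)/2 = 12/7
smallest multiple with N1 ≥ 12 and N2 ≥ 10: k = 2  ⇒  N1 = 2·7 = 14, N2 = 2·12 = 24 (N1 ≤ 40, N2 ≤ 30, N2 ≠ N1 ✓), N3 = 14 + 2·24 = 62
check: N3/(N1+N3) with N1 = 14, N3 = 62 gives 31/38; |achieved − target| = 0 ≤ 31/3800 ✓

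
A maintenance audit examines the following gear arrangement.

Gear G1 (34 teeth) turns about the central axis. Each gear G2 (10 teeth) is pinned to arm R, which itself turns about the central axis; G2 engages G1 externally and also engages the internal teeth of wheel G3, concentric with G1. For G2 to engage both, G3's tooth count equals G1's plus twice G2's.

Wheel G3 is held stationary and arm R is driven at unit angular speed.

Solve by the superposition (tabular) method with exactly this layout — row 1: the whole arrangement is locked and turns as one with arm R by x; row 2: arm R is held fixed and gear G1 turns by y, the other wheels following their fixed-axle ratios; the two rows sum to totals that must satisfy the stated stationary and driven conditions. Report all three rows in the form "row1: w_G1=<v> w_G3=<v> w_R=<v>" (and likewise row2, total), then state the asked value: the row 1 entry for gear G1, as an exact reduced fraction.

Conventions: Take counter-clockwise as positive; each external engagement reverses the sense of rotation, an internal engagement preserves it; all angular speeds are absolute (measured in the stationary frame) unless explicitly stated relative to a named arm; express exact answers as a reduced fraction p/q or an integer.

planetary set (34T centre, 10T on arm, 54T internal) — Willis relation
row 1 (train locked, turned with arm): all members turn x
row 2 — arm fixed, fixed-axis ratios: sun y, ring −(34/54)·y, arm 0
boundary: total ω_ring = x − (34/54)·y = 0 and total ω_arm = x = 1  ⇒  y = 27/17, x = 1
row 2 ring = −(34/54)·27/17 = -1
totals (row 1 + row 2): sun 1 + 27/17 = 44/17, ring 1 + (-1) = 0, arm 1 + 0 = 1
asked cell (row1, sun) = 1

row1: w_G1=1 w_G3=1 w_R=1
row2: w_G1=27/17 w_G3=-1 w_R=0
total: w_G1=44/17 w_G3=0 w_R=1
asked value: 1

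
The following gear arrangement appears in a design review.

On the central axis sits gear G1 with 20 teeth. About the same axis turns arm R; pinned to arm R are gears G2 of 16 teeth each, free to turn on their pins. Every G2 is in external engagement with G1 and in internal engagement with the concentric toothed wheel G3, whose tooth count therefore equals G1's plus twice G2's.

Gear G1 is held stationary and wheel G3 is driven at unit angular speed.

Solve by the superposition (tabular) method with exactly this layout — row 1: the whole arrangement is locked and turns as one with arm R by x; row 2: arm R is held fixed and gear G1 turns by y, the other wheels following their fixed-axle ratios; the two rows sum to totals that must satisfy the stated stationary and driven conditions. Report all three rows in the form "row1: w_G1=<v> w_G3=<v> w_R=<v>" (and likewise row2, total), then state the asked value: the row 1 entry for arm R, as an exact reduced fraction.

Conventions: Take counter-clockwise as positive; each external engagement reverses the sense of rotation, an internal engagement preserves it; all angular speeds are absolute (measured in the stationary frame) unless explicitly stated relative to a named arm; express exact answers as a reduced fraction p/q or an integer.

row1: w_G1=13/18 w_G3=13/18 w_R=13/18
row2: w_G1=-13/18 w_G3=5/18 w_R=0
total: w_G1=0 w_G3=1 w_R=13/18
asked value: 13/18

planetary set (20T centre, 16T on arm, 52T internal) — Willis relation
row 1 (train locked, turned with arm): all members turn x
row 2 (arm held, sun turns y): ω_ring = −(20/52)·y, ω_arm = 0
boundary: total ω_sun = x + y = 0 and total ω_ring = x − (20/52)·y = 1  ⇒  y = -13/18, x = 13/18
row 2 ring = −(20/52)·(-13/18) = 5/18
totals (row 1 + row 2): sun 13/18 + (-13/18) = 0, ring 13/18 + 5/18 = 1, arm 13/18 + 0 = 13/18
asked cell (row1, arm) = 13/18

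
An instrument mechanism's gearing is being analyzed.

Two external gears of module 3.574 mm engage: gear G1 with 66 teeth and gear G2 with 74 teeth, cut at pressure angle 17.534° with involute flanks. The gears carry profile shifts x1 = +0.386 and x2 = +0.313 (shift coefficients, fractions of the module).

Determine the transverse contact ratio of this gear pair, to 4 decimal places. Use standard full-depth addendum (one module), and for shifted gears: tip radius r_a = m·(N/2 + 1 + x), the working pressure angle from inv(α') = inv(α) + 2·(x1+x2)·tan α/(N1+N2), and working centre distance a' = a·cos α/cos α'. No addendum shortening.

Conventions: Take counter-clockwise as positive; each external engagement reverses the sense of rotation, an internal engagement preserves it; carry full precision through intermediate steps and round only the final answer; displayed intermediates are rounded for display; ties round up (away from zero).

class = single-mesh tooth geometry [involute pair 66T × 74T, m = 3.574]
base radii: r_b1 = 112.462219, r_b2 = 126.094003
tip radii: r_a1 = 122.895564, r_a2 = 136.930662
inv(α') = inv(17.534°) + 2·(+0.386+0.313)·tan α/(66+74) = 0.01308028  ⇒  α' = 19.17476°
a' = a·cos α / cos α' = 250.1800·cos 17.534°/cos 19.17476° = 252.568430
action lengths: √(r_a1²−r_b1²) = 49.553698, √(r_a2²−r_b2²) = 53.388281
base pitch p_b = π·m·cos α = 10.706378
CR = (49.553698 + 53.388281 − 252.568430·sin 19.17476°)/10.706378 = 1.866712
contact ratio ≈ 1.8667

1.8667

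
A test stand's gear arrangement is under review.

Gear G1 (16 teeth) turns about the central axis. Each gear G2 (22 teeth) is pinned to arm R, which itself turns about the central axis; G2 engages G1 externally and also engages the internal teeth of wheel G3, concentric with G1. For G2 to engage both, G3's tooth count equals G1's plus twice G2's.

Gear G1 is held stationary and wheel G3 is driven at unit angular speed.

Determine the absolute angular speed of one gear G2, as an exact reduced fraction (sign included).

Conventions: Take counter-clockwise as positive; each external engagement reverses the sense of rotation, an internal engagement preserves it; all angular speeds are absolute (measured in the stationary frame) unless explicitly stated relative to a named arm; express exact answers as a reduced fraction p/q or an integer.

15/11

planetary set (16T centre, 22T on arm, 60T internal) — Willis relation
ring teeth: 16 + 2·22 = 60
16(ω_sun−ω_arm) = −60(ω_ring−ω_arm),  ω_sun = 0, ω_ring = 1
16(0−ω_arm) = −60(1−ω_arm)  ⇒  76·ω_arm = 60  ⇒  ω_arm = 15/19
sun–planet mesh: 16·(0−15/19) = −22·(ω_p−ω_arm)  ⇒  ω_p−ω_arm = 120/209
ω_p = 15/19 + 120/209 = 15/11
exact speed ratio = 15/11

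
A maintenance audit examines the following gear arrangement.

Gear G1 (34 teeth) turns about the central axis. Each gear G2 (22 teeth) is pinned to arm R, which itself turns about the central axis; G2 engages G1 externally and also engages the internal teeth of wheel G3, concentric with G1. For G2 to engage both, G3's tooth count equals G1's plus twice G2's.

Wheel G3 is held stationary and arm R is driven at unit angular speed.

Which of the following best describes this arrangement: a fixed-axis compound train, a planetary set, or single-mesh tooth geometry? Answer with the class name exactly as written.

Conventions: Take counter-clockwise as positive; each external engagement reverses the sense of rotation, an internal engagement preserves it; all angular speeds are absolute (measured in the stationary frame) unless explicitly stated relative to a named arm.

planetary set

class = planetary set [G3 = 34+2·22 = 78; Willis about the carrier]
classification: planetary set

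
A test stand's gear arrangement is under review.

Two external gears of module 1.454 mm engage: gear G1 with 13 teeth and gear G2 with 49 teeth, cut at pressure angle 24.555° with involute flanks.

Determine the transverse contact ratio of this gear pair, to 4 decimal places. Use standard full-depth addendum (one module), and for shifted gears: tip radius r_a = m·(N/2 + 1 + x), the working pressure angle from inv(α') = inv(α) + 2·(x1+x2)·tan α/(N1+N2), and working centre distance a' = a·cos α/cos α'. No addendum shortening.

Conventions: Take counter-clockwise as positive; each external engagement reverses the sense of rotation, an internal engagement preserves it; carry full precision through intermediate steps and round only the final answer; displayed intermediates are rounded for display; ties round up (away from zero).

1.4447

single-mesh involute tooth geometry (13T engaging 49T at module 1.454)
base radii: r_b1 = 8.596278, r_b2 = 32.401355
tip radii: r_a1 = 10.905000, r_a2 = 37.077000
no profile shift: α' = α, a' = a
action lengths: √(r_a1²−r_b1²) = 6.709921, √(r_a2²−r_b2²) = 18.023766
base pitch p_b = π·m·cos α = 4.154770
CR = (6.709921 + 18.023766 − 45.074000·sin 24.55500°)/4.154770 = 1.444711
contact ratio ≈ 1.4447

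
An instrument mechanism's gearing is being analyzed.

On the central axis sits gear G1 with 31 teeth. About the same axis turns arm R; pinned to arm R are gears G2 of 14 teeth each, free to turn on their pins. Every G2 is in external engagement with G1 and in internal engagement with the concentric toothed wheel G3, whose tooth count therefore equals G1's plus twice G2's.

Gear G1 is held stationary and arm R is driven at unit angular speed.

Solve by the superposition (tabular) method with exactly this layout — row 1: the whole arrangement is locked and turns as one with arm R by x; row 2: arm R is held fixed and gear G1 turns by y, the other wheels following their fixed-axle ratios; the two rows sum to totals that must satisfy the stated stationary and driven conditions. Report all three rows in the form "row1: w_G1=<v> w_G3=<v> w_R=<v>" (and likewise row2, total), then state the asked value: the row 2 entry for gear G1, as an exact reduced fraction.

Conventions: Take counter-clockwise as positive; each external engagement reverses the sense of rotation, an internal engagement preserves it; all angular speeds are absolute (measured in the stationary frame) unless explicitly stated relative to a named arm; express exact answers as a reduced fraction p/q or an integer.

row1: w_G1=1 w_G3=1 w_R=1
row2: w_G1=-1 w_G3=31/59 w_R=0
total: w_G1=0 w_G3=90/59 w_R=1
asked value: -1

planetary set (31T centre, 14T on arm, 59T internal) — Willis relation
row 1 (train locked, turned with arm): all members turn x
row 2: sun turns y, ring = −(31/59)·y, arm 0
boundary: total ω_sun = x + y = 0 and total ω_arm = x = 1  ⇒  y = -1, x = 1
row 2 ring = −(31/59)·(-1) = 31/59
totals (row 1 + row 2): sun 1 + (-1) = 0, ring 1 + 31/59 = 90/59, arm 1 + 0 = 1
asked cell (row2, sun) = -1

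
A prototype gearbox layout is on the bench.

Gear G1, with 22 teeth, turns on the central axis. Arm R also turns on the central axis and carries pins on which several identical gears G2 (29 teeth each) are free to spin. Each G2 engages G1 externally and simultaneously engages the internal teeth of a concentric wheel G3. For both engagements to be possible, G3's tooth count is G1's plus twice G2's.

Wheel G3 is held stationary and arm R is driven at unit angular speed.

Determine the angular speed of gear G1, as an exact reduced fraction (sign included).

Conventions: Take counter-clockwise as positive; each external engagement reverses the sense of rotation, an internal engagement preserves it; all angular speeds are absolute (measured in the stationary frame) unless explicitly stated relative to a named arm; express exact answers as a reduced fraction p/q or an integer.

51/11

recognized (axles ride arm R): planetary set, 22/29/80 teeth
ring teeth: 22 + 2·29 = 80
22(ω_sun−ω_arm) = −80(ω_ring−ω_arm),  ω_ring = 0, ω_arm = 1
ω_sun = 1 − (80/22)(0−1) = 51/11
exact speed ratio = 51/11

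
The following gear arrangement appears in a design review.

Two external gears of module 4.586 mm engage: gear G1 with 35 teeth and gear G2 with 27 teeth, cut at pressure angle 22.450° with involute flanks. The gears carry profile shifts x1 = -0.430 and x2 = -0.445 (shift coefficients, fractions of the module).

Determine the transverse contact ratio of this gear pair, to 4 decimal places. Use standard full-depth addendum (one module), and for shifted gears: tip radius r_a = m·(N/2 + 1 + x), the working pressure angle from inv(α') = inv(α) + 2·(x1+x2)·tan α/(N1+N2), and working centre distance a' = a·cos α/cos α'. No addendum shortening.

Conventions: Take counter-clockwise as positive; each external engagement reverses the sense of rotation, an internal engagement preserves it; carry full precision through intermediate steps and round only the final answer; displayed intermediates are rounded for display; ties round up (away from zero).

1.9107

recognized (one external pair, fixed centres): single-mesh tooth geometry, m = 4.586, N1 = 35, N2 = 27
base radii: r_b1 = 74.172725, r_b2 = 57.218959
tip radii: r_a1 = 82.869020, r_a2 = 64.456230
inv(α') = inv(22.450°) + 2·(-0.430-0.445)·tan α/(35+27) = 0.00970246  ⇒  α' = 17.40510°
a' = a·cos α / cos α' = 142.1660·cos 22.450°/cos 17.40510° = 137.696288
action lengths: √(r_a1²−r_b1²) = 36.955126, √(r_a2²−r_b2²) = 29.674842
base pitch p_b = π·m·cos α = 13.315456
CR = (36.955126 + 29.674842 − 137.696288·sin 17.40510°)/13.315456 = 1.910672
contact ratio ≈ 1.9107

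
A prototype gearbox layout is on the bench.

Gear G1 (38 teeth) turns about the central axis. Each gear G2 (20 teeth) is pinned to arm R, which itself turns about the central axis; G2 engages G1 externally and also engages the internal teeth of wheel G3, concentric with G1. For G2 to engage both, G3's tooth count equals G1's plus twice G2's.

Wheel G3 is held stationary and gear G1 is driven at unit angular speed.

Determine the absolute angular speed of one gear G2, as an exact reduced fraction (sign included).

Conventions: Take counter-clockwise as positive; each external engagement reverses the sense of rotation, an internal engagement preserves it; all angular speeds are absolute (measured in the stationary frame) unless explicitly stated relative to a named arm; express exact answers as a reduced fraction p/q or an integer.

-19/20

recognized (axles ride arm R): planetary set, 38/20/78 teeth
ring teeth: 38 + 2·20 = 78
38(ω_sun−ω_arm) = −78(ω_ring−ω_arm),  ω_ring = 0, ω_sun = 1
38(1−ω_arm) = −78(0−ω_arm)  ⇒  116·ω_arm = 38  ⇒  ω_arm = 19/58
sun–planet mesh: 38·(1−19/58) = −20·(ω_p−ω_arm)  ⇒  ω_p−ω_arm = -741/580
ω_p = 19/58 − 741/580 = -19/20
exact speed ratio = -19/20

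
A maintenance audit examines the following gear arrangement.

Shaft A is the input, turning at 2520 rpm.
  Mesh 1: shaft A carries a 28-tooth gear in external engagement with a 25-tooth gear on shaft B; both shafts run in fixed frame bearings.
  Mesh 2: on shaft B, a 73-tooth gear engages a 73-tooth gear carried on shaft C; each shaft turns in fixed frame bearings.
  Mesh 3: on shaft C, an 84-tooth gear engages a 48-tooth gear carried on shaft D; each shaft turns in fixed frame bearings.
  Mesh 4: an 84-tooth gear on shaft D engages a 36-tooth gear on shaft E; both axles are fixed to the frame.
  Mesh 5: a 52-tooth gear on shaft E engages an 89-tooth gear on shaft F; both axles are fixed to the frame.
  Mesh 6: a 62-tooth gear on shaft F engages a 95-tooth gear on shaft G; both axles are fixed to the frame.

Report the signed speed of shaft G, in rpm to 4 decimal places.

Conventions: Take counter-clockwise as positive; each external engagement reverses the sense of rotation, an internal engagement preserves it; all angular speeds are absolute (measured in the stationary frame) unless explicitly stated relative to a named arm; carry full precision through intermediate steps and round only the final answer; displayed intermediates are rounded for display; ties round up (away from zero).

topology: fixed-axis compound train — 6 meshes, A→G
mesh 1 [28T→25T]: ω = 2520.0000×28/25 = 2822.4000 rpm, sense flips to −
mesh 2 [73T→73T]: ω = 2822.4000×73/73 = 2822.4000 rpm, sense flips to +
mesh 3 [84T→48T]: ω = 2822.4000×84/48 = 4939.2000 rpm, sense flips to −
mesh 4 [84T→36T]: ω = 4939.2000×84/36 = 11524.8000 rpm, sense flips to +
mesh 5 [52T→89T]: ω = 11524.8000×52/89 = 6733.5910 rpm, sense flips to −
mesh 6 [62T→95T]: ω = 6733.5910×62/95 = 4394.5541 rpm, sense flips to +
signed output speed = +4394.5541 rpm

+4394.5541 rpm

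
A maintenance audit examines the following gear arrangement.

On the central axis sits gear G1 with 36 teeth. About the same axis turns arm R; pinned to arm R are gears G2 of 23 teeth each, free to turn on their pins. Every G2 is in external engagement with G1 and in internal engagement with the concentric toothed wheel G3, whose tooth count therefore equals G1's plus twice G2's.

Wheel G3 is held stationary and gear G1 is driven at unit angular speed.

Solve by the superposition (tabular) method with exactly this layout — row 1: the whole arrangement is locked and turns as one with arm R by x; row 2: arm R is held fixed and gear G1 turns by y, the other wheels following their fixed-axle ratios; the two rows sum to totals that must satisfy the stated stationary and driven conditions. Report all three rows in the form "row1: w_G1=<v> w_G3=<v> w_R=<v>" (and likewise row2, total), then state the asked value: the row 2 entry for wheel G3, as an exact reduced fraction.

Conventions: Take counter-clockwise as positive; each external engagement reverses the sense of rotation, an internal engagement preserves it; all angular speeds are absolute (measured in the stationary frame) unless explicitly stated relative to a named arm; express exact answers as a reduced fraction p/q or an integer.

class = planetary set [G3 = 36+2·23 = 82; Willis about the carrier]
row 1 — lock + rotate with arm: ω_sun = ω_ring = ω_arm = x
row 2 — arm fixed, fixed-axis ratios: sun y, ring −(36/82)·y, arm 0
boundary: total ω_ring = x − (36/82)·y = 0 and total ω_sun = x + y = 1  ⇒  y = 41/59, x = 18/59
row 2 ring = −(36/82)·41/59 = -18/59
totals (row 1 + row 2): sun 18/59 + 41/59 = 1, ring 18/59 + (-18/59) = 0, arm 18/59 + 0 = 18/59
asked cell (row2, ring) = -18/59

row1: w_G1=18/59 w_G3=18/59 w_R=18/59
row2: w_G1=41/59 w_G3=-18/59 w_R=0
total: w_G1=1 w_G3=0 w_R=18/59
asked value: -18/59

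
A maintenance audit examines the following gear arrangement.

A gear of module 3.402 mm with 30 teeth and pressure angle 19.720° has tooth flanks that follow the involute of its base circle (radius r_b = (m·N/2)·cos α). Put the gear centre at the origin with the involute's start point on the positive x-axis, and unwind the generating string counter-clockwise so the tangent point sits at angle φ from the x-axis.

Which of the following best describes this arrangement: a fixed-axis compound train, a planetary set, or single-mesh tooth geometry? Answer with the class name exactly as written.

single-mesh tooth geometry

class = single-mesh tooth geometry [base-circle involute, m = 3.402, 30T]
classification: single-mesh tooth geometry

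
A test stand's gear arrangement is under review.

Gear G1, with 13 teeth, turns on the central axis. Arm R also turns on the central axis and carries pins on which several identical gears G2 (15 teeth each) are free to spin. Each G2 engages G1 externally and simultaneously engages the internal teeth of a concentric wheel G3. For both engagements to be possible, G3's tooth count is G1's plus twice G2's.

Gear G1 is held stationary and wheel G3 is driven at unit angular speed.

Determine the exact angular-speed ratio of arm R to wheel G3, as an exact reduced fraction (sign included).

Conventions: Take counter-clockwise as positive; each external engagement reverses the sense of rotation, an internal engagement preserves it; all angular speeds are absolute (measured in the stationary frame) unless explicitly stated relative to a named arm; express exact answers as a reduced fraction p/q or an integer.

43/56

topology: planetary set — G1 13T / G2 15T / G3 43T, arm = carrier (Willis)
ring teeth: 13 + 2·15 = 43
13(ω_sun−ω_arm) = −43(ω_ring−ω_arm),  ω_sun = 0, ω_ring = 1
13(0−ω_arm) = −43(1−ω_arm)  ⇒  56·ω_arm = 43  ⇒  ω_arm = 43/56
ω_out/ω_in = 43/56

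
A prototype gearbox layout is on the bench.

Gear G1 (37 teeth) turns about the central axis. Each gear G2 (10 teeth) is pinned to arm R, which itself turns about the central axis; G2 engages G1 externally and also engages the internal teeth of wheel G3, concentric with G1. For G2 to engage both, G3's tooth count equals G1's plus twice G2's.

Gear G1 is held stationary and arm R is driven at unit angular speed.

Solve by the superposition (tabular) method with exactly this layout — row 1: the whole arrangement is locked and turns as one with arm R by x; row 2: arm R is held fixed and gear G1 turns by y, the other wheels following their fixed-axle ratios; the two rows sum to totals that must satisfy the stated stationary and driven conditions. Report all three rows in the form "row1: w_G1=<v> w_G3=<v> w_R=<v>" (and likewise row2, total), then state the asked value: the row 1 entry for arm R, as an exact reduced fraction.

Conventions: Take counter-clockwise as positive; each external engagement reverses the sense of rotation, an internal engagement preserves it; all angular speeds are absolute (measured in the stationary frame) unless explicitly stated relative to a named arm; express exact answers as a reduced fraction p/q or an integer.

row1: w_G1=1 w_G3=1 w_R=1
row2: w_G1=-1 w_G3=37/57 w_R=0
total: w_G1=0 w_G3=94/57 w_R=1
asked value: 1

class = planetary set [G3 = 37+2·10 = 57; Willis about the carrier]
row 1 (train locked, turned with arm): all members turn x
superposition row 2 [arm held]: sun y, ring −(37/57)·y, arm 0
boundary: total ω_sun = x + y = 0 and total ω_arm = x = 1  ⇒  y = -1, x = 1
row 2 ring = −(37/57)·(-1) = 37/57
totals (row 1 + row 2): sun 1 + (-1) = 0, ring 1 + 37/57 = 94/57, arm 1 + 0 = 1
asked cell (row1, arm) = 1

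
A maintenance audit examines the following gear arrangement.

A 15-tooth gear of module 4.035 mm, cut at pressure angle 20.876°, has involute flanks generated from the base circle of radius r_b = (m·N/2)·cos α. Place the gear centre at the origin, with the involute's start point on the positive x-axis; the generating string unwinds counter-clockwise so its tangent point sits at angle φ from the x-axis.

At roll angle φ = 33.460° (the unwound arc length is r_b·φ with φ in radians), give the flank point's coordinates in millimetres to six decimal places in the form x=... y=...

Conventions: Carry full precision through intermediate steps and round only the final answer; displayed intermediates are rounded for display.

recognized (one wheel, involute flank): single-mesh tooth geometry, m = 4.035, N = 15
pitch radius r_p = m·N/2 = 4.035·15/2 = 30.262500
base radius r_b = r_p·cos α = 30.262500·cos 20.876° = 28.275883
roll angle φ = 33.460° = 0.58398717 rad
x = r_b·(cos φ + φ·sin φ) = 32.694131
y = r_b·(sin φ − φ·cos φ) = 1.813931

x=32.694131 y=1.813931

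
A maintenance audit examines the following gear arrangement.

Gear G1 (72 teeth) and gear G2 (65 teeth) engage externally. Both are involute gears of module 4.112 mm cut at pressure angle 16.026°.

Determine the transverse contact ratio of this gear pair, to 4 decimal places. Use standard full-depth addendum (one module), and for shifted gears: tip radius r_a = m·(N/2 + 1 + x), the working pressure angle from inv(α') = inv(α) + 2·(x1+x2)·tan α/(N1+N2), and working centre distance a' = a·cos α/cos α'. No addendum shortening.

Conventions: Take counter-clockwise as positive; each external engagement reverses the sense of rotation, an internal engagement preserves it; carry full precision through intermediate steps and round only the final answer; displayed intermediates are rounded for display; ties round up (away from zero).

class = single-mesh tooth geometry [involute pair 72T × 65T, m = 4.112]
base radii: r_b1 = 142.278961, r_b2 = 128.446284
tip radii: r_a1 = 152.144000, r_a2 = 137.752000
no profile shift: α' = α, a' = a
action lengths: √(r_a1²−r_b1²) = 53.893358, √(r_a2²−r_b2²) = 49.771132
base pitch p_b = π·m·cos α = 12.416182
CR = (53.893358 + 49.771132 − 281.672000·sin 16.02600°)/12.416182 = 2.086173
contact ratio ≈ 2.0862

2.0862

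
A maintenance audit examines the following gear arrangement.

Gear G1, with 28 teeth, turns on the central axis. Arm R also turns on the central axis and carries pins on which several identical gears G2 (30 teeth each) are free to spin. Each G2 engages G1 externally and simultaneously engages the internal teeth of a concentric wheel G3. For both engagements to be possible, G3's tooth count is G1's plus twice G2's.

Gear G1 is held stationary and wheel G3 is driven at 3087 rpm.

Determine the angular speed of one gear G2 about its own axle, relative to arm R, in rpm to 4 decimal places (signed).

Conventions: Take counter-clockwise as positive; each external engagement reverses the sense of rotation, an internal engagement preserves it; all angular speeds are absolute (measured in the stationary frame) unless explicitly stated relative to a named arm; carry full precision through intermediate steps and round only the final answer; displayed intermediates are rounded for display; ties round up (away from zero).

+2185.7379 rpm

topology: planetary set — G1 28T / G2 30T / G3 88T, arm = carrier (Willis)
normalise by the input: solve with ω_ring = 1, then scale by 3087 rpm
ring teeth: 28 + 2·30 = 88
28(ω_sun−ω_arm) = −88(ω_ring−ω_arm),  ω_sun = 0, ω_ring = 1
28(0−ω_arm) = −88(1−ω_arm)  ⇒  116·ω_arm = 88  ⇒  ω_arm = 22/29
sun–planet mesh: 28·(0−22/29) = −30·(ω_p−ω_arm)  ⇒  ω_p−ω_arm = 308/435
scale: ω_p−ω_arm = 308/435 × 3087 rpm = +2185.7379 rpm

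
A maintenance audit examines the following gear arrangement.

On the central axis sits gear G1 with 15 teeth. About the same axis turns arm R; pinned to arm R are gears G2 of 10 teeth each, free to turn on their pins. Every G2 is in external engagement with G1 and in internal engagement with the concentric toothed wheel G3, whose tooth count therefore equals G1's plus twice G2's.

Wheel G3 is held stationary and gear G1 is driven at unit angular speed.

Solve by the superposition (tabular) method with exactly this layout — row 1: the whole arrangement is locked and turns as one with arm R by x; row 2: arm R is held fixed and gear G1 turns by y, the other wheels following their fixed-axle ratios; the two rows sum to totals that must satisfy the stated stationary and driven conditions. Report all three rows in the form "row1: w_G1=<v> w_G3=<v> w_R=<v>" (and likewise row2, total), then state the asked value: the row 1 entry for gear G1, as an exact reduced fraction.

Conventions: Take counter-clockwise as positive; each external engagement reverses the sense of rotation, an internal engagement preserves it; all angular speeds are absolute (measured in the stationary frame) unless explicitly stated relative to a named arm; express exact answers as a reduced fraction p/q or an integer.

row1: w_G1=3/10 w_G3=3/10 w_R=3/10
row2: w_G1=7/10 w_G3=-3/10 w_R=0
total: w_G1=1 w_G3=0 w_R=3/10
asked value: 3/10

class = planetary set [G3 = 15+2·10 = 35; Willis about the carrier]
row 1: whole set turns with the arm by x
row 2 — arm fixed, fixed-axis ratios: sun y, ring −(15/35)·y, arm 0
boundary: total ω_ring = x − (15/35)·y = 0 and total ω_sun = x + y = 1  ⇒  y = 7/10, x = 3/10
row 2 ring = −(15/35)·7/10 = -3/10
totals (row 1 + row 2): sun 3/10 + 7/10 = 1, ring 3/10 + (-3/10) = 0, arm 3/10 + 0 = 3/10
asked cell (row1, sun) = 3/10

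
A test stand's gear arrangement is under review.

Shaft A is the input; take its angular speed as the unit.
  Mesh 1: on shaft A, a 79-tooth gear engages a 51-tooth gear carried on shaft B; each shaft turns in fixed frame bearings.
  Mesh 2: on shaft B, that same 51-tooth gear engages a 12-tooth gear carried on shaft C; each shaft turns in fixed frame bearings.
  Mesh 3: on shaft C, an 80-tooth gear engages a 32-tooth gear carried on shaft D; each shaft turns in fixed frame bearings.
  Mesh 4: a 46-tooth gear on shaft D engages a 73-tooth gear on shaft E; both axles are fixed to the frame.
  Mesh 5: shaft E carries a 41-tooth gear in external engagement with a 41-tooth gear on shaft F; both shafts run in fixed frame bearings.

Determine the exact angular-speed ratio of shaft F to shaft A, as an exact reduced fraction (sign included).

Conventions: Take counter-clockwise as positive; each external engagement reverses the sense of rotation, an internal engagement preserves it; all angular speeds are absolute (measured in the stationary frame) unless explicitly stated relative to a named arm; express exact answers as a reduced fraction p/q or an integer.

-9085/876

class = fixed-axis compound train [5 meshes; 5 ratios multiply, 5 sense flips]
mesh 1 [79T→51T]: running ratio 79/51, sense −
mesh 2 [51T→12T]: running ratio 79/12, sense +
mesh 3 [80T→32T]: running ratio 395/24, sense −
mesh 4 [46T→73T]: running ratio 9085/876, sense +
mesh 5 [41T→41T]: running ratio 9085/876, sense −
ω_out/ω_in = -9085/876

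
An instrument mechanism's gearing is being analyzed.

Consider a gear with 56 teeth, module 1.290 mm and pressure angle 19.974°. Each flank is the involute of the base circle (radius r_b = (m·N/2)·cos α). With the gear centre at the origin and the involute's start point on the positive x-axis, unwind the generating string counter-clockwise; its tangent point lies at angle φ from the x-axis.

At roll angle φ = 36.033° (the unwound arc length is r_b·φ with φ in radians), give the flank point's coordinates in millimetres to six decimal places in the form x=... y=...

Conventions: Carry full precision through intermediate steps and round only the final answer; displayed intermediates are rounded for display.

recognized (one wheel, involute flank): single-mesh tooth geometry, m = 1.290, N = 56
pitch radius r_p = m·N/2 = 1.290·56/2 = 36.120000
base radius r_b = r_p·cos α = 36.120000·cos 19.974° = 33.947300
roll angle φ = 36.033° = 0.62889449 rad
x = r_b·(cos φ + φ·sin φ) = 40.011177
y = r_b·(sin φ − φ·cos φ) = 2.704845

x=40.011177 y=2.704845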